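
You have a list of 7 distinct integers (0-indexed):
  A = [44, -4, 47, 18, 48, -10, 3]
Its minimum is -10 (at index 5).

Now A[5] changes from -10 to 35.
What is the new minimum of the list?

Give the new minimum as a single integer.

Answer: -4

Derivation:
Old min = -10 (at index 5)
Change: A[5] -10 -> 35
Changed element WAS the min. Need to check: is 35 still <= all others?
  Min of remaining elements: -4
  New min = min(35, -4) = -4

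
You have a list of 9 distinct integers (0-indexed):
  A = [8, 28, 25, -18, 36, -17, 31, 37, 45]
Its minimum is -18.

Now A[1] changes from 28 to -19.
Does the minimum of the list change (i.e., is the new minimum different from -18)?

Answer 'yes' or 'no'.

Answer: yes

Derivation:
Old min = -18
Change: A[1] 28 -> -19
Changed element was NOT the min; min changes only if -19 < -18.
New min = -19; changed? yes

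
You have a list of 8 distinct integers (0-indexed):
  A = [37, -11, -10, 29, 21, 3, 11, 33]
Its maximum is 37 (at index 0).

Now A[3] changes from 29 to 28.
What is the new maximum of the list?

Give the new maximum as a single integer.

Answer: 37

Derivation:
Old max = 37 (at index 0)
Change: A[3] 29 -> 28
Changed element was NOT the old max.
  New max = max(old_max, new_val) = max(37, 28) = 37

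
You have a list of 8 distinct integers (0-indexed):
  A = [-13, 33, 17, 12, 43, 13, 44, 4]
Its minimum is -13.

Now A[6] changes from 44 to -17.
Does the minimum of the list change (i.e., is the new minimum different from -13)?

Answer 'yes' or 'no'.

Answer: yes

Derivation:
Old min = -13
Change: A[6] 44 -> -17
Changed element was NOT the min; min changes only if -17 < -13.
New min = -17; changed? yes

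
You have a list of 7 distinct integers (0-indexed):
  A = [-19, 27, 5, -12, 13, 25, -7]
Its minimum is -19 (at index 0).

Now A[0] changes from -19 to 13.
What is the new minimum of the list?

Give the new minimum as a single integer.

Answer: -12

Derivation:
Old min = -19 (at index 0)
Change: A[0] -19 -> 13
Changed element WAS the min. Need to check: is 13 still <= all others?
  Min of remaining elements: -12
  New min = min(13, -12) = -12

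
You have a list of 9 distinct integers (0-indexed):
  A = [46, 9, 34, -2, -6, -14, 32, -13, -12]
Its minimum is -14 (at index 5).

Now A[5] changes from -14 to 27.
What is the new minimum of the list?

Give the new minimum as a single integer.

Answer: -13

Derivation:
Old min = -14 (at index 5)
Change: A[5] -14 -> 27
Changed element WAS the min. Need to check: is 27 still <= all others?
  Min of remaining elements: -13
  New min = min(27, -13) = -13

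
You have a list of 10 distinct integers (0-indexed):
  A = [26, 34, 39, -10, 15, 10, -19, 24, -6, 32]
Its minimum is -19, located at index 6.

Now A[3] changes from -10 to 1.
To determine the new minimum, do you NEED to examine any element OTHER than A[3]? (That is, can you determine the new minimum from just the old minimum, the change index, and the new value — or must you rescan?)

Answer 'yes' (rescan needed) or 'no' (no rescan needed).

Answer: no

Derivation:
Old min = -19 at index 6
Change at index 3: -10 -> 1
Index 3 was NOT the min. New min = min(-19, 1). No rescan of other elements needed.
Needs rescan: no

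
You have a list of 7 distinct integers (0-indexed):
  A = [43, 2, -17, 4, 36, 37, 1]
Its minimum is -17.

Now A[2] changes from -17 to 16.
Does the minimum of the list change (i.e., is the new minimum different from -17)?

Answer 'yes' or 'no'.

Old min = -17
Change: A[2] -17 -> 16
Changed element was the min; new min must be rechecked.
New min = 1; changed? yes

Answer: yes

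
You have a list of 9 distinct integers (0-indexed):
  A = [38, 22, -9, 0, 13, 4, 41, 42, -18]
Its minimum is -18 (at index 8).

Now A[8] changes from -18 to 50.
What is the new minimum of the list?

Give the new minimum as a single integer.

Answer: -9

Derivation:
Old min = -18 (at index 8)
Change: A[8] -18 -> 50
Changed element WAS the min. Need to check: is 50 still <= all others?
  Min of remaining elements: -9
  New min = min(50, -9) = -9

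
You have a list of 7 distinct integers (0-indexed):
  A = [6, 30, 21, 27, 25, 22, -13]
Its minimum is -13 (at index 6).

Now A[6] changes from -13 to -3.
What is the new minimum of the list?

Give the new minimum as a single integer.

Answer: -3

Derivation:
Old min = -13 (at index 6)
Change: A[6] -13 -> -3
Changed element WAS the min. Need to check: is -3 still <= all others?
  Min of remaining elements: 6
  New min = min(-3, 6) = -3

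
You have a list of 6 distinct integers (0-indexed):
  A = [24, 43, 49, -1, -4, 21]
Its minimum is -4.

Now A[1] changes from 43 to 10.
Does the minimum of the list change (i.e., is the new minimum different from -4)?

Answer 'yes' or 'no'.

Old min = -4
Change: A[1] 43 -> 10
Changed element was NOT the min; min changes only if 10 < -4.
New min = -4; changed? no

Answer: no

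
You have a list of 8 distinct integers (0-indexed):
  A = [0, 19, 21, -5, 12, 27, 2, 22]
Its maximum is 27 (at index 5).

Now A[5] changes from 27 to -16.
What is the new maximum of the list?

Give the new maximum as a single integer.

Answer: 22

Derivation:
Old max = 27 (at index 5)
Change: A[5] 27 -> -16
Changed element WAS the max -> may need rescan.
  Max of remaining elements: 22
  New max = max(-16, 22) = 22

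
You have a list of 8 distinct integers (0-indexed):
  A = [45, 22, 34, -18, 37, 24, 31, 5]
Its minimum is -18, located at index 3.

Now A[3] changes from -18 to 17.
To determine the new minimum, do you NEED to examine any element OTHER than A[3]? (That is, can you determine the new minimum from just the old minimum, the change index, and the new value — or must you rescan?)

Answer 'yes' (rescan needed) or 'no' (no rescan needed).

Answer: yes

Derivation:
Old min = -18 at index 3
Change at index 3: -18 -> 17
Index 3 WAS the min and new value 17 > old min -18. Must rescan other elements to find the new min.
Needs rescan: yes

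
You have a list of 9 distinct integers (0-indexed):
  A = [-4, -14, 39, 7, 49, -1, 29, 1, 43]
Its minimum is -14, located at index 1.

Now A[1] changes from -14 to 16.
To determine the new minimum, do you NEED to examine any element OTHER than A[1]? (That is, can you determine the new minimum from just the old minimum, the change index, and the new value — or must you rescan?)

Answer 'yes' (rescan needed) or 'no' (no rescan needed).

Old min = -14 at index 1
Change at index 1: -14 -> 16
Index 1 WAS the min and new value 16 > old min -14. Must rescan other elements to find the new min.
Needs rescan: yes

Answer: yes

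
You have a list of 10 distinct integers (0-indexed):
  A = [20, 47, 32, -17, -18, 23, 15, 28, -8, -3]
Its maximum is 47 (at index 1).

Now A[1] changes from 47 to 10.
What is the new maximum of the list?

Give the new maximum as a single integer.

Old max = 47 (at index 1)
Change: A[1] 47 -> 10
Changed element WAS the max -> may need rescan.
  Max of remaining elements: 32
  New max = max(10, 32) = 32

Answer: 32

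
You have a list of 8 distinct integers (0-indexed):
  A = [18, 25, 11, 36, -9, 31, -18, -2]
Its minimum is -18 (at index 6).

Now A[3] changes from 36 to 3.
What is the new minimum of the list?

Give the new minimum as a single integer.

Old min = -18 (at index 6)
Change: A[3] 36 -> 3
Changed element was NOT the old min.
  New min = min(old_min, new_val) = min(-18, 3) = -18

Answer: -18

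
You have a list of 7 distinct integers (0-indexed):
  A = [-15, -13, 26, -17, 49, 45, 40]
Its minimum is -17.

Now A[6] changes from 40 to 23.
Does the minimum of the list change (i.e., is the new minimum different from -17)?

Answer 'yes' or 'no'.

Answer: no

Derivation:
Old min = -17
Change: A[6] 40 -> 23
Changed element was NOT the min; min changes only if 23 < -17.
New min = -17; changed? no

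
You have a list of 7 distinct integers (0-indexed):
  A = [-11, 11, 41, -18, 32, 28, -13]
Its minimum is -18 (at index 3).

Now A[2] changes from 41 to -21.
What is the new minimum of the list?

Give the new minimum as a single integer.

Old min = -18 (at index 3)
Change: A[2] 41 -> -21
Changed element was NOT the old min.
  New min = min(old_min, new_val) = min(-18, -21) = -21

Answer: -21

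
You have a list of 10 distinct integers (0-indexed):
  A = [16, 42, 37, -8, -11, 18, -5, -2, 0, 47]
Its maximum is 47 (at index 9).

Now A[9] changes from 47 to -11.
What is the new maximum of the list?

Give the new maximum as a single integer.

Old max = 47 (at index 9)
Change: A[9] 47 -> -11
Changed element WAS the max -> may need rescan.
  Max of remaining elements: 42
  New max = max(-11, 42) = 42

Answer: 42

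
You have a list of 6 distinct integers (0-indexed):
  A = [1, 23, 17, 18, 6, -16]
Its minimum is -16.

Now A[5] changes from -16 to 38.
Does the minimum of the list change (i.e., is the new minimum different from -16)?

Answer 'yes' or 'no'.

Old min = -16
Change: A[5] -16 -> 38
Changed element was the min; new min must be rechecked.
New min = 1; changed? yes

Answer: yes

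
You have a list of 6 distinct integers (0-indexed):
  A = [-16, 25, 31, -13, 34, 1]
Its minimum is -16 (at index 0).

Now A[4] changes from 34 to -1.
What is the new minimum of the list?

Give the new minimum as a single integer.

Answer: -16

Derivation:
Old min = -16 (at index 0)
Change: A[4] 34 -> -1
Changed element was NOT the old min.
  New min = min(old_min, new_val) = min(-16, -1) = -16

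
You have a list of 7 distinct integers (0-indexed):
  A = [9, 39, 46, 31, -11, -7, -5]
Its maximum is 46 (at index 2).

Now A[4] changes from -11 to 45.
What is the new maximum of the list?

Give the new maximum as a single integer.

Answer: 46

Derivation:
Old max = 46 (at index 2)
Change: A[4] -11 -> 45
Changed element was NOT the old max.
  New max = max(old_max, new_val) = max(46, 45) = 46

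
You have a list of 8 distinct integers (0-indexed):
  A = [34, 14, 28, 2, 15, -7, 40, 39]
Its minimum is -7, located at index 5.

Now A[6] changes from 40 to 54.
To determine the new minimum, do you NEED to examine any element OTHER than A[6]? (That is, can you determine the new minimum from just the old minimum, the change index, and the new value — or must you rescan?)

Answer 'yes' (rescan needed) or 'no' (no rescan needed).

Old min = -7 at index 5
Change at index 6: 40 -> 54
Index 6 was NOT the min. New min = min(-7, 54). No rescan of other elements needed.
Needs rescan: no

Answer: no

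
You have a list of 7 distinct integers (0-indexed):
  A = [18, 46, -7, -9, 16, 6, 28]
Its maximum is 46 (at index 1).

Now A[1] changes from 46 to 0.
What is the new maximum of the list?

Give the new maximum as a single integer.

Answer: 28

Derivation:
Old max = 46 (at index 1)
Change: A[1] 46 -> 0
Changed element WAS the max -> may need rescan.
  Max of remaining elements: 28
  New max = max(0, 28) = 28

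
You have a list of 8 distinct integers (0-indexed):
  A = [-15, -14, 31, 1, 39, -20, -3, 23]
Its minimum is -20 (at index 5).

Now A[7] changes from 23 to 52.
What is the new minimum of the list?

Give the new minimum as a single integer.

Answer: -20

Derivation:
Old min = -20 (at index 5)
Change: A[7] 23 -> 52
Changed element was NOT the old min.
  New min = min(old_min, new_val) = min(-20, 52) = -20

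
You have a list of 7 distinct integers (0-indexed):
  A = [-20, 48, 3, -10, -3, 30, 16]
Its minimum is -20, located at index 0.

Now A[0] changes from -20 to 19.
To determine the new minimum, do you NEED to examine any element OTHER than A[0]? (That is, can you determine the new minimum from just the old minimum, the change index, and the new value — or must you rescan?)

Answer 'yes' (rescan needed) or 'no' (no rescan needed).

Old min = -20 at index 0
Change at index 0: -20 -> 19
Index 0 WAS the min and new value 19 > old min -20. Must rescan other elements to find the new min.
Needs rescan: yes

Answer: yes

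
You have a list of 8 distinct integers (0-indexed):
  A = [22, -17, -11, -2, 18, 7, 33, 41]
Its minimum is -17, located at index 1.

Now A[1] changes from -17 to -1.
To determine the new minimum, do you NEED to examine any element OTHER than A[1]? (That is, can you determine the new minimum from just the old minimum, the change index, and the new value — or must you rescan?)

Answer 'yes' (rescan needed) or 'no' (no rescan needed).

Old min = -17 at index 1
Change at index 1: -17 -> -1
Index 1 WAS the min and new value -1 > old min -17. Must rescan other elements to find the new min.
Needs rescan: yes

Answer: yes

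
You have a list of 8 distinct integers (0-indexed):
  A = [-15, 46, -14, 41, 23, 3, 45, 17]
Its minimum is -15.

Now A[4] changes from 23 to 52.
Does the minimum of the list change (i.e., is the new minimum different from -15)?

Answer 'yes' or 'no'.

Answer: no

Derivation:
Old min = -15
Change: A[4] 23 -> 52
Changed element was NOT the min; min changes only if 52 < -15.
New min = -15; changed? no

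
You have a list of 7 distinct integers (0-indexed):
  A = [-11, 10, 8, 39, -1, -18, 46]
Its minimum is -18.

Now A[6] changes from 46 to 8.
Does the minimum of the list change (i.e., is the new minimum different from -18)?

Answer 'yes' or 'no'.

Old min = -18
Change: A[6] 46 -> 8
Changed element was NOT the min; min changes only if 8 < -18.
New min = -18; changed? no

Answer: no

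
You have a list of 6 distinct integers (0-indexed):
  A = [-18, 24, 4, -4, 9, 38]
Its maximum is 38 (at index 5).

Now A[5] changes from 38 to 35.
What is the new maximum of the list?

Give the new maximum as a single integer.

Old max = 38 (at index 5)
Change: A[5] 38 -> 35
Changed element WAS the max -> may need rescan.
  Max of remaining elements: 24
  New max = max(35, 24) = 35

Answer: 35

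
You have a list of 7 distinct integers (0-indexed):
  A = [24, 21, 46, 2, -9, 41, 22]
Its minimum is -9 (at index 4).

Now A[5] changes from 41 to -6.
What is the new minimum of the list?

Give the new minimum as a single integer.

Answer: -9

Derivation:
Old min = -9 (at index 4)
Change: A[5] 41 -> -6
Changed element was NOT the old min.
  New min = min(old_min, new_val) = min(-9, -6) = -9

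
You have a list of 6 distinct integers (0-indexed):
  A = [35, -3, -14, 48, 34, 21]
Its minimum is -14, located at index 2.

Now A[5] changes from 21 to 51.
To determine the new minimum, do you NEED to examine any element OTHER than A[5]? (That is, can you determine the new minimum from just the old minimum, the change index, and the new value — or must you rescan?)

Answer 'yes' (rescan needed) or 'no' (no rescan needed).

Old min = -14 at index 2
Change at index 5: 21 -> 51
Index 5 was NOT the min. New min = min(-14, 51). No rescan of other elements needed.
Needs rescan: no

Answer: no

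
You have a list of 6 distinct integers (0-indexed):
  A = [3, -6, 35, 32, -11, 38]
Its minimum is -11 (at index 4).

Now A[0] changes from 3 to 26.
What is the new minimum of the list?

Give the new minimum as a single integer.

Old min = -11 (at index 4)
Change: A[0] 3 -> 26
Changed element was NOT the old min.
  New min = min(old_min, new_val) = min(-11, 26) = -11

Answer: -11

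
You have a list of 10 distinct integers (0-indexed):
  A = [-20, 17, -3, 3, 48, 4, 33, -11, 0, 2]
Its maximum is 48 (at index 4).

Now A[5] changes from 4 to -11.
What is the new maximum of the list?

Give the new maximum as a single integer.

Answer: 48

Derivation:
Old max = 48 (at index 4)
Change: A[5] 4 -> -11
Changed element was NOT the old max.
  New max = max(old_max, new_val) = max(48, -11) = 48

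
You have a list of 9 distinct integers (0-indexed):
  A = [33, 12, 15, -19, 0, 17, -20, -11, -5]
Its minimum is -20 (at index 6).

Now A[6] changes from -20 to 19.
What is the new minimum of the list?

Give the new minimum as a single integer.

Old min = -20 (at index 6)
Change: A[6] -20 -> 19
Changed element WAS the min. Need to check: is 19 still <= all others?
  Min of remaining elements: -19
  New min = min(19, -19) = -19

Answer: -19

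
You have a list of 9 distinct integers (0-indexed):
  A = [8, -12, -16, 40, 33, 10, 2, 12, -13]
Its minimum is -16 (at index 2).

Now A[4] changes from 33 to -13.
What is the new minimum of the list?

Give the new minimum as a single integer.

Answer: -16

Derivation:
Old min = -16 (at index 2)
Change: A[4] 33 -> -13
Changed element was NOT the old min.
  New min = min(old_min, new_val) = min(-16, -13) = -16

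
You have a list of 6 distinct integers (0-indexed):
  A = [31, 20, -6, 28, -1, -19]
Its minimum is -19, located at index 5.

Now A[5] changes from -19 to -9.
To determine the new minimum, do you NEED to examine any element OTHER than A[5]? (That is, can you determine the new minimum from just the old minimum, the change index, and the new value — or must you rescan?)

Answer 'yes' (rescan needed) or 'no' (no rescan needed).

Old min = -19 at index 5
Change at index 5: -19 -> -9
Index 5 WAS the min and new value -9 > old min -19. Must rescan other elements to find the new min.
Needs rescan: yes

Answer: yes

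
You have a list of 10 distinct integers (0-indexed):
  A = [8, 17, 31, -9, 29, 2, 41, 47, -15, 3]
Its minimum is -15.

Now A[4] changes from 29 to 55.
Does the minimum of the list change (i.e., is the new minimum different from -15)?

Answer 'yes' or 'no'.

Old min = -15
Change: A[4] 29 -> 55
Changed element was NOT the min; min changes only if 55 < -15.
New min = -15; changed? no

Answer: no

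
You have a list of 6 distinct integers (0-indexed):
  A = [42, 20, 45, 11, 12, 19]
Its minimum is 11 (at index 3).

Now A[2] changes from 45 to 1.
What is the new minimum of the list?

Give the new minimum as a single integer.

Old min = 11 (at index 3)
Change: A[2] 45 -> 1
Changed element was NOT the old min.
  New min = min(old_min, new_val) = min(11, 1) = 1

Answer: 1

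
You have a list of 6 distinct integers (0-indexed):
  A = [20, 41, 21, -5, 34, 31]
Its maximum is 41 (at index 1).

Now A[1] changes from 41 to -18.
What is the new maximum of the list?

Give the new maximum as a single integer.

Answer: 34

Derivation:
Old max = 41 (at index 1)
Change: A[1] 41 -> -18
Changed element WAS the max -> may need rescan.
  Max of remaining elements: 34
  New max = max(-18, 34) = 34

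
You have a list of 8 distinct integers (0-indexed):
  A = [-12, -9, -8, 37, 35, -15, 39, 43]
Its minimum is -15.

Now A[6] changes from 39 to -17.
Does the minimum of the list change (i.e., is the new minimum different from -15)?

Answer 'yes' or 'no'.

Old min = -15
Change: A[6] 39 -> -17
Changed element was NOT the min; min changes only if -17 < -15.
New min = -17; changed? yes

Answer: yes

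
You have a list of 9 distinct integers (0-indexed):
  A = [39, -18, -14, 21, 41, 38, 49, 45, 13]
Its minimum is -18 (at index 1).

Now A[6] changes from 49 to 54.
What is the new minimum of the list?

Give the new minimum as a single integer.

Old min = -18 (at index 1)
Change: A[6] 49 -> 54
Changed element was NOT the old min.
  New min = min(old_min, new_val) = min(-18, 54) = -18

Answer: -18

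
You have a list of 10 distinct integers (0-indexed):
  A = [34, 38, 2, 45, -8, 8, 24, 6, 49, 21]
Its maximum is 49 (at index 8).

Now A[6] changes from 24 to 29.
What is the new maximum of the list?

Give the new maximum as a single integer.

Old max = 49 (at index 8)
Change: A[6] 24 -> 29
Changed element was NOT the old max.
  New max = max(old_max, new_val) = max(49, 29) = 49

Answer: 49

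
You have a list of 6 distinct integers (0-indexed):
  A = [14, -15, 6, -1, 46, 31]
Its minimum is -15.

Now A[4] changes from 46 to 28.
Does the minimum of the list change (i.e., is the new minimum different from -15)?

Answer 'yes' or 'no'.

Old min = -15
Change: A[4] 46 -> 28
Changed element was NOT the min; min changes only if 28 < -15.
New min = -15; changed? no

Answer: no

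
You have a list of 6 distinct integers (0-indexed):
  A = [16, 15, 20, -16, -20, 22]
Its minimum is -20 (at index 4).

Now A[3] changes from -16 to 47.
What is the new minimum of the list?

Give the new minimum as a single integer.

Old min = -20 (at index 4)
Change: A[3] -16 -> 47
Changed element was NOT the old min.
  New min = min(old_min, new_val) = min(-20, 47) = -20

Answer: -20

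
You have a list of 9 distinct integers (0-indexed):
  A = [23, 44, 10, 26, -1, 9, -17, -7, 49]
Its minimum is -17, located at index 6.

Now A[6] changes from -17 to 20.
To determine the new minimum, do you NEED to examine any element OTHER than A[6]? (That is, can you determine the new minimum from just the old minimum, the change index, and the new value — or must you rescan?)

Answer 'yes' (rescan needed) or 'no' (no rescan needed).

Answer: yes

Derivation:
Old min = -17 at index 6
Change at index 6: -17 -> 20
Index 6 WAS the min and new value 20 > old min -17. Must rescan other elements to find the new min.
Needs rescan: yes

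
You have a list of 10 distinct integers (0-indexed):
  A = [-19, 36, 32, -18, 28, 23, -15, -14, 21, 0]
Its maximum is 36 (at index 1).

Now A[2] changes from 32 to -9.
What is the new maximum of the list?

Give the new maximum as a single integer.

Answer: 36

Derivation:
Old max = 36 (at index 1)
Change: A[2] 32 -> -9
Changed element was NOT the old max.
  New max = max(old_max, new_val) = max(36, -9) = 36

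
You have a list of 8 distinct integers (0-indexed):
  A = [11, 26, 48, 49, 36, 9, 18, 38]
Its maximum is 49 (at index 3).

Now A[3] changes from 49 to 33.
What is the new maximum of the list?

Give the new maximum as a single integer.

Answer: 48

Derivation:
Old max = 49 (at index 3)
Change: A[3] 49 -> 33
Changed element WAS the max -> may need rescan.
  Max of remaining elements: 48
  New max = max(33, 48) = 48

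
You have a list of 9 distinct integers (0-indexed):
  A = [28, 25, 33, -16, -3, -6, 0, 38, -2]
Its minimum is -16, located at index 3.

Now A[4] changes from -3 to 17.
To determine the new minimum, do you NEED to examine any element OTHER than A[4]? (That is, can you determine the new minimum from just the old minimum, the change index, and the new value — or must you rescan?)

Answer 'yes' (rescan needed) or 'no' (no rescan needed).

Answer: no

Derivation:
Old min = -16 at index 3
Change at index 4: -3 -> 17
Index 4 was NOT the min. New min = min(-16, 17). No rescan of other elements needed.
Needs rescan: no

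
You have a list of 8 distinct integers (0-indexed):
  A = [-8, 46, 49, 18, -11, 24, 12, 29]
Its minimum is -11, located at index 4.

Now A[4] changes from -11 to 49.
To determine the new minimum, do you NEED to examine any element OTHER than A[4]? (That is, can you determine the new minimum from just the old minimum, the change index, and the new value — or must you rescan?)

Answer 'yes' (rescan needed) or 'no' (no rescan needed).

Old min = -11 at index 4
Change at index 4: -11 -> 49
Index 4 WAS the min and new value 49 > old min -11. Must rescan other elements to find the new min.
Needs rescan: yes

Answer: yes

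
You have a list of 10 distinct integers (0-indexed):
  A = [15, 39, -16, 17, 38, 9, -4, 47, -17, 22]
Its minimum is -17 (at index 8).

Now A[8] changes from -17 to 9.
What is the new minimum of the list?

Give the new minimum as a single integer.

Answer: -16

Derivation:
Old min = -17 (at index 8)
Change: A[8] -17 -> 9
Changed element WAS the min. Need to check: is 9 still <= all others?
  Min of remaining elements: -16
  New min = min(9, -16) = -16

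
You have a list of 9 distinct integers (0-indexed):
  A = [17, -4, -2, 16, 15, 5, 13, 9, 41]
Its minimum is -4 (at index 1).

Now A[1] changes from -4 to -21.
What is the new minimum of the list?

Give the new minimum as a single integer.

Old min = -4 (at index 1)
Change: A[1] -4 -> -21
Changed element WAS the min. Need to check: is -21 still <= all others?
  Min of remaining elements: -2
  New min = min(-21, -2) = -21

Answer: -21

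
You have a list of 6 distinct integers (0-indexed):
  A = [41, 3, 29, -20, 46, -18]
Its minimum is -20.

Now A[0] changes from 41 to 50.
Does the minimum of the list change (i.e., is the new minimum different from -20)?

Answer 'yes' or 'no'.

Answer: no

Derivation:
Old min = -20
Change: A[0] 41 -> 50
Changed element was NOT the min; min changes only if 50 < -20.
New min = -20; changed? no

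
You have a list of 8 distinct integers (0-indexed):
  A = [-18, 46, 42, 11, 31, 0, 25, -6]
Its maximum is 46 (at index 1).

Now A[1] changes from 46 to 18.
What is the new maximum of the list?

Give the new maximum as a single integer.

Answer: 42

Derivation:
Old max = 46 (at index 1)
Change: A[1] 46 -> 18
Changed element WAS the max -> may need rescan.
  Max of remaining elements: 42
  New max = max(18, 42) = 42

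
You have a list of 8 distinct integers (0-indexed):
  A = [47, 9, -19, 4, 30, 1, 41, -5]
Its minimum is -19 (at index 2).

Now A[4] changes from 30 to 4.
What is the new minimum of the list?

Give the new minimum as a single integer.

Old min = -19 (at index 2)
Change: A[4] 30 -> 4
Changed element was NOT the old min.
  New min = min(old_min, new_val) = min(-19, 4) = -19

Answer: -19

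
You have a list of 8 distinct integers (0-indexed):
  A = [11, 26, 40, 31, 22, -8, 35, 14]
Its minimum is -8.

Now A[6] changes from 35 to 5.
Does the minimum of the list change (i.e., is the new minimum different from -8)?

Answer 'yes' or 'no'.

Old min = -8
Change: A[6] 35 -> 5
Changed element was NOT the min; min changes only if 5 < -8.
New min = -8; changed? no

Answer: no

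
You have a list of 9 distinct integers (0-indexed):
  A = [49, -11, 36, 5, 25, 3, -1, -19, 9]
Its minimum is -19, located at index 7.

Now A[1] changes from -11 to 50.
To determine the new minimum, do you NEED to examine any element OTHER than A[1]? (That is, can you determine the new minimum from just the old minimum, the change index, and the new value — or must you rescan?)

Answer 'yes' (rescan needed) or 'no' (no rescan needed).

Old min = -19 at index 7
Change at index 1: -11 -> 50
Index 1 was NOT the min. New min = min(-19, 50). No rescan of other elements needed.
Needs rescan: no

Answer: no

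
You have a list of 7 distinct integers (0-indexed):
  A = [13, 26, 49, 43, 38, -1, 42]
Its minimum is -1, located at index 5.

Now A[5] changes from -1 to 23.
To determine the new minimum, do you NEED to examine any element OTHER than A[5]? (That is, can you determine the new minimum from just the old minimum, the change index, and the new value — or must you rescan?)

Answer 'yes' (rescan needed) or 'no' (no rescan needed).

Old min = -1 at index 5
Change at index 5: -1 -> 23
Index 5 WAS the min and new value 23 > old min -1. Must rescan other elements to find the new min.
Needs rescan: yes

Answer: yes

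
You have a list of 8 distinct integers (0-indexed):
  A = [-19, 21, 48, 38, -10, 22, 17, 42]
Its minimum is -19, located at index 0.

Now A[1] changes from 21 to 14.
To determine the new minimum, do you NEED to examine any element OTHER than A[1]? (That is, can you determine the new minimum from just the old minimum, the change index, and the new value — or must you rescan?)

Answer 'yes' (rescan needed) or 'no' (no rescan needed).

Answer: no

Derivation:
Old min = -19 at index 0
Change at index 1: 21 -> 14
Index 1 was NOT the min. New min = min(-19, 14). No rescan of other elements needed.
Needs rescan: no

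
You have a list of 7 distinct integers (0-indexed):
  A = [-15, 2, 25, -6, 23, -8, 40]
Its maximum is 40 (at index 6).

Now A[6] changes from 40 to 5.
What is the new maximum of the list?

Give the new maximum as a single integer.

Answer: 25

Derivation:
Old max = 40 (at index 6)
Change: A[6] 40 -> 5
Changed element WAS the max -> may need rescan.
  Max of remaining elements: 25
  New max = max(5, 25) = 25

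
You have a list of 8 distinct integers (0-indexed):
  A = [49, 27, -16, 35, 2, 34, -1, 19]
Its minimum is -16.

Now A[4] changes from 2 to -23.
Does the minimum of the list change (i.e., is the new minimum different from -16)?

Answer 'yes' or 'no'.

Old min = -16
Change: A[4] 2 -> -23
Changed element was NOT the min; min changes only if -23 < -16.
New min = -23; changed? yes

Answer: yes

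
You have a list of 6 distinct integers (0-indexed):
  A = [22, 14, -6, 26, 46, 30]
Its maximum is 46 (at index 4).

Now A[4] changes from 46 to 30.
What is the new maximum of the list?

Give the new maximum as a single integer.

Answer: 30

Derivation:
Old max = 46 (at index 4)
Change: A[4] 46 -> 30
Changed element WAS the max -> may need rescan.
  Max of remaining elements: 30
  New max = max(30, 30) = 30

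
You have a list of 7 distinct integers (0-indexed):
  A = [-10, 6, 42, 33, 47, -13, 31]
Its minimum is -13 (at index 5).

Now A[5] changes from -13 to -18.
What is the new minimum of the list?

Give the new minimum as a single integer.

Old min = -13 (at index 5)
Change: A[5] -13 -> -18
Changed element WAS the min. Need to check: is -18 still <= all others?
  Min of remaining elements: -10
  New min = min(-18, -10) = -18

Answer: -18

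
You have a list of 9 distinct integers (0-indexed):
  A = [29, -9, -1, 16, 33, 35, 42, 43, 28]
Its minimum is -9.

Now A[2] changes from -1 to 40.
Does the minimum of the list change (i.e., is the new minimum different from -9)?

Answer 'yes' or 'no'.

Old min = -9
Change: A[2] -1 -> 40
Changed element was NOT the min; min changes only if 40 < -9.
New min = -9; changed? no

Answer: no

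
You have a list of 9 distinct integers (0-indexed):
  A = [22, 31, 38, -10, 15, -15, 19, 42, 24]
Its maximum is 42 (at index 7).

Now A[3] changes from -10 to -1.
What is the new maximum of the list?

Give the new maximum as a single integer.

Old max = 42 (at index 7)
Change: A[3] -10 -> -1
Changed element was NOT the old max.
  New max = max(old_max, new_val) = max(42, -1) = 42

Answer: 42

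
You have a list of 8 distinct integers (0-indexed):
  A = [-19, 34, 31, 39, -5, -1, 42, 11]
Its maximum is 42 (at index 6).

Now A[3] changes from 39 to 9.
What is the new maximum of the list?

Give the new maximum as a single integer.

Old max = 42 (at index 6)
Change: A[3] 39 -> 9
Changed element was NOT the old max.
  New max = max(old_max, new_val) = max(42, 9) = 42

Answer: 42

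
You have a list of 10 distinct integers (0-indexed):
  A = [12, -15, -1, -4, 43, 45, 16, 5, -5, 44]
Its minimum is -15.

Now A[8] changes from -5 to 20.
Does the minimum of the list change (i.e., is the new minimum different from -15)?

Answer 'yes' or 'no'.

Old min = -15
Change: A[8] -5 -> 20
Changed element was NOT the min; min changes only if 20 < -15.
New min = -15; changed? no

Answer: no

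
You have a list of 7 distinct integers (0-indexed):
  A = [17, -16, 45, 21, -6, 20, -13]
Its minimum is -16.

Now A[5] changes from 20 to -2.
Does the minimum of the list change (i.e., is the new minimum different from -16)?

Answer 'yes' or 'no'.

Old min = -16
Change: A[5] 20 -> -2
Changed element was NOT the min; min changes only if -2 < -16.
New min = -16; changed? no

Answer: no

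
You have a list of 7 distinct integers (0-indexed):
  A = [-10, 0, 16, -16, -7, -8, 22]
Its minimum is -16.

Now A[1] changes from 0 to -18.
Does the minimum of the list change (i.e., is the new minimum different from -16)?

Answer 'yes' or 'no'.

Answer: yes

Derivation:
Old min = -16
Change: A[1] 0 -> -18
Changed element was NOT the min; min changes only if -18 < -16.
New min = -18; changed? yes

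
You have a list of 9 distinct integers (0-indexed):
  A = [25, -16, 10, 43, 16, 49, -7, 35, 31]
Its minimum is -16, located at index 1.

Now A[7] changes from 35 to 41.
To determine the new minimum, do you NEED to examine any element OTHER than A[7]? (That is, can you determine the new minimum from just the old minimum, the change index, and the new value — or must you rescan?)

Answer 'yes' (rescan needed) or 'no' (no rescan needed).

Old min = -16 at index 1
Change at index 7: 35 -> 41
Index 7 was NOT the min. New min = min(-16, 41). No rescan of other elements needed.
Needs rescan: no

Answer: no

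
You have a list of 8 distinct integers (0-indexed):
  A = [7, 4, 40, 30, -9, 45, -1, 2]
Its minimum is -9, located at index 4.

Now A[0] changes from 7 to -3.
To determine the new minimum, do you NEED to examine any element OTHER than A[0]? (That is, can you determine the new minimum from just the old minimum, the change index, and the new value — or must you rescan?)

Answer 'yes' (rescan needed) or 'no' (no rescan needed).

Old min = -9 at index 4
Change at index 0: 7 -> -3
Index 0 was NOT the min. New min = min(-9, -3). No rescan of other elements needed.
Needs rescan: no

Answer: no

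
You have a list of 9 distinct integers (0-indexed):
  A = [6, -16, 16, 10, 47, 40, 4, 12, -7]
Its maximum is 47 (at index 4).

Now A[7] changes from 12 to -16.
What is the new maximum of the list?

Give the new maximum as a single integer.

Answer: 47

Derivation:
Old max = 47 (at index 4)
Change: A[7] 12 -> -16
Changed element was NOT the old max.
  New max = max(old_max, new_val) = max(47, -16) = 47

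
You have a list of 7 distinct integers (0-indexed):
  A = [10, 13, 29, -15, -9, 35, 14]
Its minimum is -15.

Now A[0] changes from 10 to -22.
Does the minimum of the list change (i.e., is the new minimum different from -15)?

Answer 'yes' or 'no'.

Old min = -15
Change: A[0] 10 -> -22
Changed element was NOT the min; min changes only if -22 < -15.
New min = -22; changed? yes

Answer: yes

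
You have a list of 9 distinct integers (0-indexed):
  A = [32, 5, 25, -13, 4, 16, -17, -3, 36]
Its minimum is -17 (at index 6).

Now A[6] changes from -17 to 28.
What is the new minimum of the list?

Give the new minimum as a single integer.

Old min = -17 (at index 6)
Change: A[6] -17 -> 28
Changed element WAS the min. Need to check: is 28 still <= all others?
  Min of remaining elements: -13
  New min = min(28, -13) = -13

Answer: -13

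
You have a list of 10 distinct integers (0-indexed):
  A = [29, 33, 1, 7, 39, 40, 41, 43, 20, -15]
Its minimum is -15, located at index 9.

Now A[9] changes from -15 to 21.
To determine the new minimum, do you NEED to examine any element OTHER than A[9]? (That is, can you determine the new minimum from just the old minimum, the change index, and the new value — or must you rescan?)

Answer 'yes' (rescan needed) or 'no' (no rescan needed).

Old min = -15 at index 9
Change at index 9: -15 -> 21
Index 9 WAS the min and new value 21 > old min -15. Must rescan other elements to find the new min.
Needs rescan: yes

Answer: yes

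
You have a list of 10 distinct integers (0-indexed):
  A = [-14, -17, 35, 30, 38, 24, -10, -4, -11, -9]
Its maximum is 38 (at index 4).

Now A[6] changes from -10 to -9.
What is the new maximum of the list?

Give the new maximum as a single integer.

Answer: 38

Derivation:
Old max = 38 (at index 4)
Change: A[6] -10 -> -9
Changed element was NOT the old max.
  New max = max(old_max, new_val) = max(38, -9) = 38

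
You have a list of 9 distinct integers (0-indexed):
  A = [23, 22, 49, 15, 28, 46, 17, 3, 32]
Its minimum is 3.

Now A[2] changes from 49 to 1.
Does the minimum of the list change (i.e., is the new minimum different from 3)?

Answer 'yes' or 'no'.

Answer: yes

Derivation:
Old min = 3
Change: A[2] 49 -> 1
Changed element was NOT the min; min changes only if 1 < 3.
New min = 1; changed? yes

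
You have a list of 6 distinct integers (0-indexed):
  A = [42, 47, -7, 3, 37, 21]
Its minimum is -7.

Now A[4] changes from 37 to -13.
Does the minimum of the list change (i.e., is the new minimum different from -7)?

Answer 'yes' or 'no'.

Old min = -7
Change: A[4] 37 -> -13
Changed element was NOT the min; min changes only if -13 < -7.
New min = -13; changed? yes

Answer: yes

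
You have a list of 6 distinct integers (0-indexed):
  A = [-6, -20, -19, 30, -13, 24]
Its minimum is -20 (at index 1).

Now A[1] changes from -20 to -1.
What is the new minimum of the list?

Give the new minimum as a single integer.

Old min = -20 (at index 1)
Change: A[1] -20 -> -1
Changed element WAS the min. Need to check: is -1 still <= all others?
  Min of remaining elements: -19
  New min = min(-1, -19) = -19

Answer: -19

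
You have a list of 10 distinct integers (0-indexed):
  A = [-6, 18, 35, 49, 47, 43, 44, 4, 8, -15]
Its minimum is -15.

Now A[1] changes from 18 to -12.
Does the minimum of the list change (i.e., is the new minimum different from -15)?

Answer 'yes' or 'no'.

Old min = -15
Change: A[1] 18 -> -12
Changed element was NOT the min; min changes only if -12 < -15.
New min = -15; changed? no

Answer: no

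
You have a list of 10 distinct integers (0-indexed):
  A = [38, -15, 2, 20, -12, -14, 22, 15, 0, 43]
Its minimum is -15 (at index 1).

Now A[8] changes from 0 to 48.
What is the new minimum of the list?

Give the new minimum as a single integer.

Answer: -15

Derivation:
Old min = -15 (at index 1)
Change: A[8] 0 -> 48
Changed element was NOT the old min.
  New min = min(old_min, new_val) = min(-15, 48) = -15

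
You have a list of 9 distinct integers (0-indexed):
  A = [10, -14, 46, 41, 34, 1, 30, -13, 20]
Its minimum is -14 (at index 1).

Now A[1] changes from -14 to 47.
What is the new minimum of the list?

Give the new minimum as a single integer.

Answer: -13

Derivation:
Old min = -14 (at index 1)
Change: A[1] -14 -> 47
Changed element WAS the min. Need to check: is 47 still <= all others?
  Min of remaining elements: -13
  New min = min(47, -13) = -13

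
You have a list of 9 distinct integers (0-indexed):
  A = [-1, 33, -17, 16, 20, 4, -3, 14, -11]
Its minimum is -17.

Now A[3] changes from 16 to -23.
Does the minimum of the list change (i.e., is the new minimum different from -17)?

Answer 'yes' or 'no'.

Answer: yes

Derivation:
Old min = -17
Change: A[3] 16 -> -23
Changed element was NOT the min; min changes only if -23 < -17.
New min = -23; changed? yes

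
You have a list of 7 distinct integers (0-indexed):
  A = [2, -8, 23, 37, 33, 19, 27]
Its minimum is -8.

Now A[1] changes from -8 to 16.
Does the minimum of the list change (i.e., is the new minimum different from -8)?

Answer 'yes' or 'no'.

Answer: yes

Derivation:
Old min = -8
Change: A[1] -8 -> 16
Changed element was the min; new min must be rechecked.
New min = 2; changed? yes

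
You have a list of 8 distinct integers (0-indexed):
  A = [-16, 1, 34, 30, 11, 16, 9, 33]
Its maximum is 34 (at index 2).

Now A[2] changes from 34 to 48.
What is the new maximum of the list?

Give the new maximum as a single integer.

Answer: 48

Derivation:
Old max = 34 (at index 2)
Change: A[2] 34 -> 48
Changed element WAS the max -> may need rescan.
  Max of remaining elements: 33
  New max = max(48, 33) = 48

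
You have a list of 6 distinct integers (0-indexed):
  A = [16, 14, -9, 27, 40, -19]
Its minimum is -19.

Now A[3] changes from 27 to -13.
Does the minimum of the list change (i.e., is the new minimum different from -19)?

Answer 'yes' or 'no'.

Old min = -19
Change: A[3] 27 -> -13
Changed element was NOT the min; min changes only if -13 < -19.
New min = -19; changed? no

Answer: no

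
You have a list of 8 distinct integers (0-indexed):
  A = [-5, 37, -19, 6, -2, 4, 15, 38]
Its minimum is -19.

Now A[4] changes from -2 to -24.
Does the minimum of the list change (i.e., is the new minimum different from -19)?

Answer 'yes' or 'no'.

Answer: yes

Derivation:
Old min = -19
Change: A[4] -2 -> -24
Changed element was NOT the min; min changes only if -24 < -19.
New min = -24; changed? yes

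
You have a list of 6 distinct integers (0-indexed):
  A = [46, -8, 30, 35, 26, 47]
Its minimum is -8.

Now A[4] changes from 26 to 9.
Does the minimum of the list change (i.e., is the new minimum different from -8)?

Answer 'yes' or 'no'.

Old min = -8
Change: A[4] 26 -> 9
Changed element was NOT the min; min changes only if 9 < -8.
New min = -8; changed? no

Answer: no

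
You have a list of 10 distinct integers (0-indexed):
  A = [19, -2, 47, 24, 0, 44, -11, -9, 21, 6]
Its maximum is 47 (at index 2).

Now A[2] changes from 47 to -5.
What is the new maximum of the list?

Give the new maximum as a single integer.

Answer: 44

Derivation:
Old max = 47 (at index 2)
Change: A[2] 47 -> -5
Changed element WAS the max -> may need rescan.
  Max of remaining elements: 44
  New max = max(-5, 44) = 44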